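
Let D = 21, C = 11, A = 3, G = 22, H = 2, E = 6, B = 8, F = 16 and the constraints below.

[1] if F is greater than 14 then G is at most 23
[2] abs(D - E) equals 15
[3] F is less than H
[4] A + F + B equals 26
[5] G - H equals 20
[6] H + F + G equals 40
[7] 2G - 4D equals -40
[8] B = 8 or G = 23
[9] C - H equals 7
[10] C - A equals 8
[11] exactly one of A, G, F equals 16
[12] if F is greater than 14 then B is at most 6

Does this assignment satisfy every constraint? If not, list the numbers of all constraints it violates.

[1] F = 16 > 14, so we need G ≤ 23; G = 22 ≤ 23 — satisfied.
[2] abs(21 - 6) = 15 — satisfied.
[3] F = 16, H = 2; 16 ≥ 2 (want <) — violated.
[4] A + F + B = 3 + 16 + 8 = 27, not 26 — violated.
[5] G - H = 22 - 2 = 20 — satisfied.
[6] H + F + G = 2 + 16 + 22 = 40 — satisfied.
[7] 2G - 4D = 2(22) - 4(21) = -40 — satisfied.
[8] B = 8 = 8 (first disjunct) — satisfied.
[9] C - H = 11 - 2 = 9, not 7 — violated.
[10] C - A = 11 - 3 = 8 — satisfied.
[11] A=3, G=22, F=16; 1 of them equals 16 — satisfied.
[12] F = 16 > 14, so we need B ≤ 6; but B = 8 > 6 — violated.

Violated: 3, 4, 9, and 12.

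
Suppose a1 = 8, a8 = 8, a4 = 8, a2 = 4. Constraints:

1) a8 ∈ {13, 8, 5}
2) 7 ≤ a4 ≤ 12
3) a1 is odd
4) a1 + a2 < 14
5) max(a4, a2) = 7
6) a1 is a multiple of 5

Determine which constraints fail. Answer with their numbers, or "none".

1) a8 = 8 is in {13, 8, 5}  holds
2) a4 = 8 lies in [7, 12]  holds
3) a1 = 8 is even  fails
4) a1 + a2 = 8 + 4 = 12; 12 < 14  holds
5) max(8, 4) = 8, not 7  fails
6) 8 = 5×1 + 3, so 5 does not divide 8  fails

The assignment fails constraints 3, 5, 6.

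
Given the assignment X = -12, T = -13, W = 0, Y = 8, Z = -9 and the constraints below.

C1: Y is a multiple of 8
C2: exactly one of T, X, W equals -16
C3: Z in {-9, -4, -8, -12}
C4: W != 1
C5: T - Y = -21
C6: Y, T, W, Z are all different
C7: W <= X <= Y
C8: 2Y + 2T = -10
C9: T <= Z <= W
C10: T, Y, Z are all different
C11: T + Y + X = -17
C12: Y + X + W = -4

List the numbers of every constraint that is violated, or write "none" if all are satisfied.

C1: 8 / 8 = 1, so 8 divides 8 — OK.
C2: T=-13, X=-12, W=0; 0 of them equal -16, not exactly one — violated.
C3: Z = -9 is in {-9, -4, -8, -12} — OK.
C4: W = 0, and 0 ≠ 1 — OK.
C5: T - Y = -13 - 8 = -21 — OK.
C6: values 8, -13, 0, -9 are pairwise distinct — OK.
C7: values 0, -12, 8; W = 0 is not <= X = -12 — violated.
C8: 2Y + 2T = 2(8) + 2(-13) = -10 — OK.
C9: values -13 <= -9 <= 0 — OK.
C10: values -13, 8, -9 are pairwise distinct — OK.
C11: T + Y + X = -13 + 8 + (-12) = -17 — OK.
C12: Y + X + W = 8 + (-12) + 0 = -4 — OK.

Violated: 2, 7.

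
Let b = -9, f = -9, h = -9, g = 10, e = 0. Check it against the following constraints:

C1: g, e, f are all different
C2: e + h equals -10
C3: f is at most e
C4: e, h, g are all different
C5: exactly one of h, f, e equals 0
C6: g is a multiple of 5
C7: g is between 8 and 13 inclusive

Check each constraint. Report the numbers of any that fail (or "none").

The assignment fails constraint 2.

C1: values 10, 0, -9 are pairwise distinct  holds
C2: e + h = 0 + (-9) = -9, not -10  fails
C3: f = -9, e = 0; -9 ≤ 0  holds
C4: values 0, -9, 10 are pairwise distinct  holds
C5: h=-9, f=-9, e=0; 1 of them equals 0  holds
C6: 10 / 5 = 2, so 5 divides 10  holds
C7: g = 10 lies in [8, 13]  holds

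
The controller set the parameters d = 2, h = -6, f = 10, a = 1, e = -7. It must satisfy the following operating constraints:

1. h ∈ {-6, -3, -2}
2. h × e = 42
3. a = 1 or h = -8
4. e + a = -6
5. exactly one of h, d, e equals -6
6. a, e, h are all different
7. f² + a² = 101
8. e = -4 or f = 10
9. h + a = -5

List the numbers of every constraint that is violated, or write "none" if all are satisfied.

1. h = -6 is in {-6, -3, -2}  true
2. h × e = -6 × (-7) = 42  true
3. a = 1 = 1 (first disjunct)  true
4. e + a = -7 + 1 = -6  true
5. h=-6, d=2, e=-7; 1 of them equals -6  true
6. values 1, -7, -6 are pairwise distinct  true
7. f² + a² = 10² + 1² = 100 + 1 = 101  true
8. e = -7 ≠ -4, but f = 10 = 10 (second disjunct)  true
9. h + a = -6 + 1 = -5  true

The assignment satisfies every constraint.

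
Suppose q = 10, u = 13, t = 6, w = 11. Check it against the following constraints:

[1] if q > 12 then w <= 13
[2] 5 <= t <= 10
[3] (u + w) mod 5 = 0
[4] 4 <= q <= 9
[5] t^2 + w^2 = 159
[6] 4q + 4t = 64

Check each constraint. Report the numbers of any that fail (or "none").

[1] q = 10, not > 12; antecedent false, conditional vacuously true  ✓
[2] t = 6 lies in [5, 10]  ✓
[3] u + w = 24; 24 mod 5 = 4, not 0  ✗
[4] q = 10 is outside [4, 9]  ✗
[5] t^2 + w^2 = 6^2 + 11^2 = 36 + 121 = 157, not 159  ✗
[6] 4q + 4t = 4(10) + 4(6) = 64  ✓

Violated: 3, 4, and 5.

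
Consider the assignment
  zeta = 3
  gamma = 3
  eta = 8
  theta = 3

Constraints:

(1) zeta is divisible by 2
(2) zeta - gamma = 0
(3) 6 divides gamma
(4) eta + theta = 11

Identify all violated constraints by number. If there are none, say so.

The assignment fails constraints 1, 3.

(1) 3 = 2*1 + 1, so 2 does not divide 3  false
(2) zeta - gamma = 3 - 3 = 0  true
(3) 3 = 6*0 + 3, so 6 does not divide 3  false
(4) eta + theta = 8 + 3 = 11  true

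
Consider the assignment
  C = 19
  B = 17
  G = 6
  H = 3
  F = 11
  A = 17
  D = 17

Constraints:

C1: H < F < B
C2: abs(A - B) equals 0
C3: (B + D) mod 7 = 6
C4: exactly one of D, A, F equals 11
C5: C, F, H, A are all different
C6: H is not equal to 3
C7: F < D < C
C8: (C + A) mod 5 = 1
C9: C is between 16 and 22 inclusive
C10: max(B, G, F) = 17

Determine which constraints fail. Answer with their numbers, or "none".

No — constraint 6 is not satisfied.

C1: values 3 < 11 < 17  true
C2: abs(17 - 17) = 0  true
C3: B + D = 34; 34 mod 7 = 6  true
C4: D=17, A=17, F=11; 1 of them equals 11  true
C5: values 19, 11, 3, 17 are pairwise distinct  true
C6: H = 3, but 3 is required to differ  false
C7: values 11 < 17 < 19  true
C8: C + A = 36; 36 mod 5 = 1  true
C9: C = 19 lies in [16, 22]  true
C10: max(17, 6, 11) = 17  true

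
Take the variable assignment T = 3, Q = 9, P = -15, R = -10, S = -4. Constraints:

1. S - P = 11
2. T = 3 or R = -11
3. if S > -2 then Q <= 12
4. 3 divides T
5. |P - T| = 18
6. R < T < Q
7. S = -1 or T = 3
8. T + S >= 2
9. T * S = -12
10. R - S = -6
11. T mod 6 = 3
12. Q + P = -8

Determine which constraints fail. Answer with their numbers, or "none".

1. S - P = -4 - (-15) = 11 — OK.
2. T = 3 = 3 (first disjunct) — OK.
3. S = -4, not > -2; antecedent false, conditional vacuously true — OK.
4. 3 / 3 = 1, so 3 divides 3 — OK.
5. |-15 - 3| = 18 — OK.
6. values -10 < 3 < 9 — OK.
7. S = -4 ≠ -1, but T = 3 = 3 (second disjunct) — OK.
8. T + S = 3 + (-4) = -1; -1 < 2, bound 2 not met — violated.
9. T * S = 3 * (-4) = -12 — OK.
10. R - S = -10 - (-4) = -6 — OK.
11. 3 mod 6 = 3 — OK.
12. Q + P = 9 + (-15) = -6, not -8 — violated.

Constraints 8 and 12 do not hold.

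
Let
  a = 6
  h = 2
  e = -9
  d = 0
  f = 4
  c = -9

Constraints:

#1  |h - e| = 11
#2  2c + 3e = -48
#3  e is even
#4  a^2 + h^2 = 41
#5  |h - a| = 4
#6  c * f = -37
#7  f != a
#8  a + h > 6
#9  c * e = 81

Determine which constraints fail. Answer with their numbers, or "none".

#1 |2 - (-9)| = 11 — holds.
#2 2c + 3e = 2(-9) + 3(-9) = -45, not -48 — fails.
#3 e = -9 is odd — fails.
#4 a^2 + h^2 = 6^2 + 2^2 = 36 + 4 = 40, not 41 — fails.
#5 |2 - 6| = 4 — holds.
#6 c * f = -9 * 4 = -36, not -37 — fails.
#7 f = 4, a = 6; distinct — holds.
#8 a + h = 6 + 2 = 8; 8 > 6 — holds.
#9 c * e = -9 * (-9) = 81 — holds.

Violated: 2, 3, 4, and 6.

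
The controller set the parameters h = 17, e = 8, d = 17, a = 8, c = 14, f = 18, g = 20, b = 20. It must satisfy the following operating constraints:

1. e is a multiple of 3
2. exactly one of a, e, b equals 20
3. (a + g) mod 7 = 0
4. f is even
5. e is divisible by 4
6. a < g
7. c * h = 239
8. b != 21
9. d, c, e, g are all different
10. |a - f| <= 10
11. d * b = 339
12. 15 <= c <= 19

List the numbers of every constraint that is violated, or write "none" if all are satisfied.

The assignment fails constraints 1, 7, 11, 12.

1. 8 = 3*2 + 2, so 3 does not divide 8 — violated.
2. a=8, e=8, b=20; 1 of them equals 20 — satisfied.
3. a + g = 28; 28 mod 7 = 0 — satisfied.
4. f = 18 is even — satisfied.
5. 8 / 4 = 2, so 4 divides 8 — satisfied.
6. a = 8, g = 20; 8 < 20 — satisfied.
7. c * h = 14 * 17 = 238, not 239 — violated.
8. b = 20, and 20 ≠ 21 — satisfied.
9. values 17, 14, 8, 20 are pairwise distinct — satisfied.
10. |8 - 18| = 10; 10 ≤ 10 — satisfied.
11. d * b = 17 * 20 = 340, not 339 — violated.
12. c = 14 is outside [15, 19] — violated.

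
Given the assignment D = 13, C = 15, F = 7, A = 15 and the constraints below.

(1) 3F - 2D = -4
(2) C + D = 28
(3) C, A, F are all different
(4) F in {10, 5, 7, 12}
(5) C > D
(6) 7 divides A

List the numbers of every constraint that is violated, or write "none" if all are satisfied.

(1) 3F - 2D = 3(7) - 2(13) = -5, not -4 — violated.
(2) C + D = 15 + 13 = 28 — OK.
(3) C = A = 15, not all different — violated.
(4) F = 7 is in {10, 5, 7, 12} — OK.
(5) C = 15, D = 13; 15 > 13 — OK.
(6) 15 = 7*2 + 1, so 7 does not divide 15 — violated.

Constraints 1, 3, and 6 do not hold.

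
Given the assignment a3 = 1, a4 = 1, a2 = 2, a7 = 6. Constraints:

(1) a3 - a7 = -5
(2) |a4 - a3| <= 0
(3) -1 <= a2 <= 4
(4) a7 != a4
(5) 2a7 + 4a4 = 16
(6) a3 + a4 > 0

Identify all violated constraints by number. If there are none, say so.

All constraints are satisfied.

(1) a3 - a7 = 1 - 6 = -5 — satisfied.
(2) |1 - 1| = 0; 0 ≤ 0 — satisfied.
(3) a2 = 2 lies in [-1, 4] — satisfied.
(4) a7 = 6, a4 = 1; distinct — satisfied.
(5) 2a7 + 4a4 = 2(6) + 4(1) = 16 — satisfied.
(6) a3 + a4 = 1 + 1 = 2; 2 > 0 — satisfied.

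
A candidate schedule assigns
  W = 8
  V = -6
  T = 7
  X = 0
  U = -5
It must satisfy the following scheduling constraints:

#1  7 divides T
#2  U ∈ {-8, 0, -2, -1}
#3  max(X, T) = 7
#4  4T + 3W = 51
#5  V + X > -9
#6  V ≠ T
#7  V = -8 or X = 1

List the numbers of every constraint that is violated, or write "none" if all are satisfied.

No — constraints 2, 4, and 7 are not satisfied.

#1 7 / 7 = 1, so 7 divides 7  ✔
#2 U = -5 is not in {-8, 0, -2, -1}  ✘
#3 max(0, 7) = 7  ✔
#4 4T + 3W = 4(7) + 3(8) = 52, not 51  ✘
#5 V + X = -6 + 0 = -6; -6 > -9  ✔
#6 V = -6, T = 7; distinct  ✔
#7 V = -6 ≠ -8 and X = 0 ≠ 1; both disjuncts false  ✘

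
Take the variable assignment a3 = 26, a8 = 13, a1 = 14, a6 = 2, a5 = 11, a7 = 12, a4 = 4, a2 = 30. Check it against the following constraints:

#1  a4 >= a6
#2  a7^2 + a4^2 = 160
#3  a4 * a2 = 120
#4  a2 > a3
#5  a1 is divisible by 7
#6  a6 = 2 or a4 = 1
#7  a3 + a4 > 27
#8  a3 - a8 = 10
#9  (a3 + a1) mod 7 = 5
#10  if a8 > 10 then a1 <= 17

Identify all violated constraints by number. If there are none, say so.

#1 a4 = 4, a6 = 2; 4 ≥ 2 — satisfied.
#2 a7^2 + a4^2 = 12^2 + 4^2 = 144 + 16 = 160 — satisfied.
#3 a4 * a2 = 4 * 30 = 120 — satisfied.
#4 a2 = 30, a3 = 26; 30 > 26 — satisfied.
#5 14 / 7 = 2, so 7 divides 14 — satisfied.
#6 a6 = 2 = 2 (first disjunct) — satisfied.
#7 a3 + a4 = 26 + 4 = 30; 30 > 27 — satisfied.
#8 a3 - a8 = 26 - 13 = 13, not 10 — violated.
#9 a3 + a1 = 40; 40 mod 7 = 5 — satisfied.
#10 a8 = 13 > 10, so we need a1 ≤ 17; a1 = 14 ≤ 17 — satisfied.

The assignment fails constraint 8.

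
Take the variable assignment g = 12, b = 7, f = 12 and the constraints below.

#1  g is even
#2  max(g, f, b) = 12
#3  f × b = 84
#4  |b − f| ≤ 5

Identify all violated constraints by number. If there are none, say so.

#1 g = 12 is even — OK.
#2 max(12, 12, 7) = 12 — OK.
#3 f × b = 12 × 7 = 84 — OK.
#4 |7 − 12| = 5; 5 ≤ 5 — OK.

Yes — all constraints hold.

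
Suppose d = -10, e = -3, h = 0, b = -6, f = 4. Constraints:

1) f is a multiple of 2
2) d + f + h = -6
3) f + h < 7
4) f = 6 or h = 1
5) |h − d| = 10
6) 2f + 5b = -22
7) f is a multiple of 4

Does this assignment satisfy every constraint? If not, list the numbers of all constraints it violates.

1) 4 / 2 = 2, so 2 divides 4 — satisfied.
2) d + f + h = -10 + 4 + 0 = -6 — satisfied.
3) f + h = 4 + 0 = 4; 4 < 7 — satisfied.
4) f = 4 ≠ 6 and h = 0 ≠ 1; both disjuncts false — violated.
5) |0 − (-10)| = 10 — satisfied.
6) 2f + 5b = 2(4) + 5(-6) = -22 — satisfied.
7) 4 / 4 = 1, so 4 divides 4 — satisfied.

The assignment fails constraint 4.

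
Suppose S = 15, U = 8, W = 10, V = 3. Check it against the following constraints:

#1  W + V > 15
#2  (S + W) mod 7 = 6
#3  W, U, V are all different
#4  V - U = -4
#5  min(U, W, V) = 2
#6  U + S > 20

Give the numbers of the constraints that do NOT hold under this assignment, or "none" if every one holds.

#1 W + V = 10 + 3 = 13; 13 ≤ 15, bound 15 not met  FAIL
#2 S + W = 25; 25 mod 7 = 4, not 6  FAIL
#3 values 10, 8, 3 are pairwise distinct  OK
#4 V - U = 3 - 8 = -5, not -4  FAIL
#5 min(8, 10, 3) = 3, not 2  FAIL
#6 U + S = 8 + 15 = 23; 23 > 20  OK

Violated: 1, 2, 4, 5.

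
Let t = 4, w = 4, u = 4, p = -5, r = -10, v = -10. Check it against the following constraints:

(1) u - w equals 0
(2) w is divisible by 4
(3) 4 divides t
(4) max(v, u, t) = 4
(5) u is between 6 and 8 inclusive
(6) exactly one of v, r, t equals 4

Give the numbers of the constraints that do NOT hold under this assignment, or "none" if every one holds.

Constraint 5 does not hold.

(1) u - w = 4 - 4 = 0 — satisfied.
(2) 4 / 4 = 1, so 4 divides 4 — satisfied.
(3) 4 / 4 = 1, so 4 divides 4 — satisfied.
(4) max(-10, 4, 4) = 4 — satisfied.
(5) u = 4 is outside [6, 8] — violated.
(6) v=-10, r=-10, t=4; 1 of them equals 4 — satisfied.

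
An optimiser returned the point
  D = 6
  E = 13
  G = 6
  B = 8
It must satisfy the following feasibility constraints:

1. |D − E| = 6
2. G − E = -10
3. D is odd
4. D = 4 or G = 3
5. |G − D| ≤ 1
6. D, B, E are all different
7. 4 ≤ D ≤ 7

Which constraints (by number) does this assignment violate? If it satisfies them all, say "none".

1. |6 − 13| = 7, not 6 — violated.
2. G − E = 6 − 13 = -7, not -10 — violated.
3. D = 6 is even — violated.
4. D = 6 ≠ 4 and G = 6 ≠ 3; both disjuncts false — violated.
5. |6 − 6| = 0; 0 ≤ 1 — satisfied.
6. values 6, 8, 13 are pairwise distinct — satisfied.
7. D = 6 lies in [4, 7] — satisfied.

Constraints 1, 2, 3, and 4 are violated.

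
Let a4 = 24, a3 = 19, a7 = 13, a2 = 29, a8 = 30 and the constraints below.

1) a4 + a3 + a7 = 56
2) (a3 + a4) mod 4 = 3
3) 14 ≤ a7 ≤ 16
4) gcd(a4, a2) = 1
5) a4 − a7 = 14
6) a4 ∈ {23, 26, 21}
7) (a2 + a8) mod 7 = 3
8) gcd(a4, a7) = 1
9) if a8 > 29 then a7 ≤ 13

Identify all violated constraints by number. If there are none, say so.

Violated: 3, 5, 6.

1) a4 + a3 + a7 = 24 + 19 + 13 = 56 — holds.
2) a3 + a4 = 43; 43 mod 4 = 3 — holds.
3) a7 = 13 is outside [14, 16] — does not hold.
4) gcd(24, 29) = 1 — holds.
5) a4 − a7 = 24 − 13 = 11, not 14 — does not hold.
6) a4 = 24 is not in {23, 26, 21} — does not hold.
7) a2 + a8 = 59; 59 mod 7 = 3 — holds.
8) gcd(24, 13) = 1 — holds.
9) a8 = 30 > 29, so we need a7 ≤ 13; a7 = 13 ≤ 13 — holds.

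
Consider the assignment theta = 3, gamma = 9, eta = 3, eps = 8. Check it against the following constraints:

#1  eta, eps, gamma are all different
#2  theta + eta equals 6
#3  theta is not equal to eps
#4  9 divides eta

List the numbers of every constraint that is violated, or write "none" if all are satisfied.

#1 values 3, 8, 9 are pairwise distinct — holds.
#2 theta + eta = 3 + 3 = 6 — holds.
#3 theta = 3, eps = 8; distinct — holds.
#4 3 = 9*0 + 3, so 9 does not divide 3 — fails.

Constraint 4 is violated.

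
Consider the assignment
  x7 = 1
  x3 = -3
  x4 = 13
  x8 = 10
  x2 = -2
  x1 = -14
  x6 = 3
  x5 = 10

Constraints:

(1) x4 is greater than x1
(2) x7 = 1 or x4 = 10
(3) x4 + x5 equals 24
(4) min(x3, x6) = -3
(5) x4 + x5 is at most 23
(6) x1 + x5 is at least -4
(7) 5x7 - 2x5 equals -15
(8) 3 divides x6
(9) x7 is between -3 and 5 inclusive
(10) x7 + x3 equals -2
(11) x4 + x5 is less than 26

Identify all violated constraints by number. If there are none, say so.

(1) x4 = 13, x1 = -14; 13 > -14 — OK.
(2) x7 = 1 = 1 (first disjunct) — OK.
(3) x4 + x5 = 13 + 10 = 23, not 24 — violated.
(4) min(-3, 3) = -3 — OK.
(5) x4 + x5 = 13 + 10 = 23; 23 ≤ 23 — OK.
(6) x1 + x5 = -14 + 10 = -4; -4 ≥ -4 — OK.
(7) 5x7 - 2x5 = 5(1) - 2(10) = -15 — OK.
(8) 3 / 3 = 1, so 3 divides 3 — OK.
(9) x7 = 1 lies in [-3, 5] — OK.
(10) x7 + x3 = 1 + (-3) = -2 — OK.
(11) x4 + x5 = 13 + 10 = 23; 23 < 26 — OK.

Constraint 3 is violated.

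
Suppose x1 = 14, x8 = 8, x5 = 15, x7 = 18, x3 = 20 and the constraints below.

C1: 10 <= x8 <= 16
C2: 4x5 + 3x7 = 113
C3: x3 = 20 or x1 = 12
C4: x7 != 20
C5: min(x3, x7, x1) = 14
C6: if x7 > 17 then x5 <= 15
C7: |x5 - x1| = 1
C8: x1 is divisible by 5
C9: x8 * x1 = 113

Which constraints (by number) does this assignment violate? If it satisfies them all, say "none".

C1: x8 = 8 is outside [10, 16]  fails
C2: 4x5 + 3x7 = 4(15) + 3(18) = 114, not 113  fails
C3: x3 = 20 = 20 (first disjunct)  holds
C4: x7 = 18, and 18 ≠ 20  holds
C5: min(20, 18, 14) = 14  holds
C6: x7 = 18 > 17, so we need x5 ≤ 15; x5 = 15 ≤ 15  holds
C7: |15 - 14| = 1  holds
C8: 14 = 5*2 + 4, so 5 does not divide 14  fails
C9: x8 * x1 = 8 * 14 = 112, not 113  fails

The assignment fails constraints 1, 2, 8, and 9.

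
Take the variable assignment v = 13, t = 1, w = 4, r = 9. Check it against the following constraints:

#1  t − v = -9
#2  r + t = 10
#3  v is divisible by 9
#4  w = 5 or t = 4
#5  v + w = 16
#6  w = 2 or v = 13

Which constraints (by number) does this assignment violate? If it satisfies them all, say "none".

Violated: 1, 3, 4, and 5.

#1 t − v = 1 − 13 = -12, not -9 — violated.
#2 r + t = 9 + 1 = 10 — satisfied.
#3 13 = 9×1 + 4, so 9 does not divide 13 — violated.
#4 w = 4 ≠ 5 and t = 1 ≠ 4; both disjuncts false — violated.
#5 v + w = 13 + 4 = 17, not 16 — violated.
#6 w = 4 ≠ 2, but v = 13 = 13 (second disjunct) — satisfied.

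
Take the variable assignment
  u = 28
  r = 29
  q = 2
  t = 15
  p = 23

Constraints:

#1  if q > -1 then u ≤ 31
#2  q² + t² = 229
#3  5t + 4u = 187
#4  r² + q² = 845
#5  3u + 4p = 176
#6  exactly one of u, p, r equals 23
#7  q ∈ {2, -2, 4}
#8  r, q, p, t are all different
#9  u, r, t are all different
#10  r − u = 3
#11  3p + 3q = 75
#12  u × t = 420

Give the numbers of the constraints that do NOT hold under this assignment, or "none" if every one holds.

#1 q = 2 > -1, so we need u ≤ 31; u = 28 ≤ 31 — OK.
#2 q² + t² = 2² + 15² = 4 + 225 = 229 — OK.
#3 5t + 4u = 5(15) + 4(28) = 187 — OK.
#4 r² + q² = 29² + 2² = 841 + 4 = 845 — OK.
#5 3u + 4p = 3(28) + 4(23) = 176 — OK.
#6 u=28, p=23, r=29; 1 of them equals 23 — OK.
#7 q = 2 is in {2, -2, 4} — OK.
#8 values 29, 2, 23, 15 are pairwise distinct — OK.
#9 values 28, 29, 15 are pairwise distinct — OK.
#10 r − u = 29 − 28 = 1, not 3 — violated.
#11 3p + 3q = 3(23) + 3(2) = 75 — OK.
#12 u × t = 28 × 15 = 420 — OK.

Constraint 10 is violated.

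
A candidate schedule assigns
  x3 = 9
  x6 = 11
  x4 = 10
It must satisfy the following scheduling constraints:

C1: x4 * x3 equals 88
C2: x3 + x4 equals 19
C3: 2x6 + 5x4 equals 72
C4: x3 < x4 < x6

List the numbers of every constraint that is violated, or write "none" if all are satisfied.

C1: x4 * x3 = 10 * 9 = 90, not 88  fails
C2: x3 + x4 = 9 + 10 = 19  holds
C3: 2x6 + 5x4 = 2(11) + 5(10) = 72  holds
C4: values 9 < 10 < 11  holds

Constraint 1 is violated.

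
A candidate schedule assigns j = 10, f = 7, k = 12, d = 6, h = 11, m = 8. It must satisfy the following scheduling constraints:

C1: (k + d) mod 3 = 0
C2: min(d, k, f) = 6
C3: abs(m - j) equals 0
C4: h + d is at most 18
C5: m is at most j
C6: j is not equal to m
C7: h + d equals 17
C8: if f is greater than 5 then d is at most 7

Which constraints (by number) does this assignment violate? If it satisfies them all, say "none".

Violated: 3.

C1: k + d = 18; 18 mod 3 = 0 — OK.
C2: min(6, 12, 7) = 6 — OK.
C3: abs(8 - 10) = 2, not 0 — violated.
C4: h + d = 11 + 6 = 17; 17 ≤ 18 — OK.
C5: m = 8, j = 10; 8 ≤ 10 — OK.
C6: j = 10, m = 8; distinct — OK.
C7: h + d = 11 + 6 = 17 — OK.
C8: f = 7 > 5, so we need d ≤ 7; d = 6 ≤ 7 — OK.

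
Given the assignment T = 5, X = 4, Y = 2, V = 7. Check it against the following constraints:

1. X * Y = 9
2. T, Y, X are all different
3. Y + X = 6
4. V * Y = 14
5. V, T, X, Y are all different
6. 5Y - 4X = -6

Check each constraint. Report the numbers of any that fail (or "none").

No — constraint 1 is not satisfied.

1. X * Y = 4 * 2 = 8, not 9 — does not hold.
2. values 5, 2, 4 are pairwise distinct — holds.
3. Y + X = 2 + 4 = 6 — holds.
4. V * Y = 7 * 2 = 14 — holds.
5. values 7, 5, 4, 2 are pairwise distinct — holds.
6. 5Y - 4X = 5(2) - 4(4) = -6 — holds.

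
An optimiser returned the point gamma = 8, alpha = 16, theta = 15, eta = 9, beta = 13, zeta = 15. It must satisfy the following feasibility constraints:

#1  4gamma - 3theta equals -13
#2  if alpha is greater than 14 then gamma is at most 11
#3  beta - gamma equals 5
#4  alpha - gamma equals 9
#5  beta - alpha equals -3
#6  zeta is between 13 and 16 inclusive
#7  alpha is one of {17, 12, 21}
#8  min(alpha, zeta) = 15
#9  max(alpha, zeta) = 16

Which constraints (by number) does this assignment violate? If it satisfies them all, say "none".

The assignment fails constraints 4 and 7.

#1 4gamma - 3theta = 4(8) - 3(15) = -13 — holds.
#2 alpha = 16 > 14, so we need gamma ≤ 11; gamma = 8 ≤ 11 — holds.
#3 beta - gamma = 13 - 8 = 5 — holds.
#4 alpha - gamma = 16 - 8 = 8, not 9 — fails.
#5 beta - alpha = 13 - 16 = -3 — holds.
#6 zeta = 15 lies in [13, 16] — holds.
#7 alpha = 16 is not in {17, 12, 21} — fails.
#8 min(16, 15) = 15 — holds.
#9 max(16, 15) = 16 — holds.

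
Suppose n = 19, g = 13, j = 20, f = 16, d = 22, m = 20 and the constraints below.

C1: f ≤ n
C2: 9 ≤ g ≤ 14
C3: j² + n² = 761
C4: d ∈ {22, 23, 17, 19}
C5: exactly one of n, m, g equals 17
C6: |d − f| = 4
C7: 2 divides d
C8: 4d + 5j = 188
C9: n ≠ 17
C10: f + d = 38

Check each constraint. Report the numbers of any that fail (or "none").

C1: f = 16, n = 19; 16 ≤ 19 — OK.
C2: g = 13 lies in [9, 14] — OK.
C3: j² + n² = 20² + 19² = 400 + 361 = 761 — OK.
C4: d = 22 is in {22, 23, 17, 19} — OK.
C5: n=19, m=20, g=13; 0 of them equal 17, not exactly one — violated.
C6: |22 − 16| = 6, not 4 — violated.
C7: 22 / 2 = 11, so 2 divides 22 — OK.
C8: 4d + 5j = 4(22) + 5(20) = 188 — OK.
C9: n = 19, and 19 ≠ 17 — OK.
C10: f + d = 16 + 22 = 38 — OK.

Violated: 5 and 6.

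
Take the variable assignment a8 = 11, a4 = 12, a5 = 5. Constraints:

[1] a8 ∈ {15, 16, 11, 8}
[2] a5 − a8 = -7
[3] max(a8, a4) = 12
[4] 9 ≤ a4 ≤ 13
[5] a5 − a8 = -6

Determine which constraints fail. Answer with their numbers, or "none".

Constraint 2 is violated.

[1] a8 = 11 is in {15, 16, 11, 8} — OK.
[2] a5 − a8 = 5 − 11 = -6, not -7 — violated.
[3] max(11, 12) = 12 — OK.
[4] a4 = 12 lies in [9, 13] — OK.
[5] a5 − a8 = 5 − 11 = -6 — OK.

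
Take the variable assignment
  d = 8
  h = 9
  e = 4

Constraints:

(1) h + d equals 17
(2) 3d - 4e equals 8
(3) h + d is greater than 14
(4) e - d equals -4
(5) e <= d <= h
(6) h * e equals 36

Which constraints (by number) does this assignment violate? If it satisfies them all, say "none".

The assignment satisfies every constraint.

(1) h + d = 9 + 8 = 17  yes
(2) 3d - 4e = 3(8) - 4(4) = 8  yes
(3) h + d = 9 + 8 = 17; 17 > 14  yes
(4) e - d = 4 - 8 = -4  yes
(5) values 4 <= 8 <= 9  yes
(6) h * e = 9 * 4 = 36  yes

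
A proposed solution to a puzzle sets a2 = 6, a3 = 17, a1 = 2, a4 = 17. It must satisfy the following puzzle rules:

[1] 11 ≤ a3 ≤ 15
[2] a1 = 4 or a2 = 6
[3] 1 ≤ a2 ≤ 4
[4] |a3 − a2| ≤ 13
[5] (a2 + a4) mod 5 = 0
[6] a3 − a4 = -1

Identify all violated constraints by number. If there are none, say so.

Violated: 1, 3, 5, 6.

[1] a3 = 17 is outside [11, 15]  false
[2] a1 = 2 ≠ 4, but a2 = 6 = 6 (second disjunct)  true
[3] a2 = 6 is outside [1, 4]  false
[4] |17 − 6| = 11; 11 ≤ 13  true
[5] a2 + a4 = 23; 23 mod 5 = 3, not 0  false
[6] a3 − a4 = 17 − 17 = 0, not -1  false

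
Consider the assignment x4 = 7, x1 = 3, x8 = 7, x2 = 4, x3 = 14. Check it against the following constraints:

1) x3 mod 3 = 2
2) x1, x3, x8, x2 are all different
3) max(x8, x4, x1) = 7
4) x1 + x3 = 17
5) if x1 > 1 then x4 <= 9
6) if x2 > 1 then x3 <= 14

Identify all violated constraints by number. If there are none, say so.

1) 14 mod 3 = 2  yes
2) values 3, 14, 7, 4 are pairwise distinct  yes
3) max(7, 7, 3) = 7  yes
4) x1 + x3 = 3 + 14 = 17  yes
5) x1 = 3 > 1, so we need x4 ≤ 9; x4 = 7 ≤ 9  yes
6) x2 = 4 > 1, so we need x3 ≤ 14; x3 = 14 ≤ 14  yes

Yes — all constraints hold.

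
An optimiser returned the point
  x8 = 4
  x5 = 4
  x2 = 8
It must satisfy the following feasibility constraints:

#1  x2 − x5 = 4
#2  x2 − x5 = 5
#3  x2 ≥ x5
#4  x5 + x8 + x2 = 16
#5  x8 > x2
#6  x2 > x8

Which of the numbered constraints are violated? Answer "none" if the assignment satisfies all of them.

#1 x2 − x5 = 8 − 4 = 4 — holds.
#2 x2 − x5 = 8 − 4 = 4, not 5 — fails.
#3 x2 = 8, x5 = 4; 8 ≥ 4 — holds.
#4 x5 + x8 + x2 = 4 + 4 + 8 = 16 — holds.
#5 x8 = 4, x2 = 8; 4 ≤ 8 (want >) — fails.
#6 x2 = 8, x8 = 4; 8 > 4 — holds.

No — constraints 2, 5 are not satisfied.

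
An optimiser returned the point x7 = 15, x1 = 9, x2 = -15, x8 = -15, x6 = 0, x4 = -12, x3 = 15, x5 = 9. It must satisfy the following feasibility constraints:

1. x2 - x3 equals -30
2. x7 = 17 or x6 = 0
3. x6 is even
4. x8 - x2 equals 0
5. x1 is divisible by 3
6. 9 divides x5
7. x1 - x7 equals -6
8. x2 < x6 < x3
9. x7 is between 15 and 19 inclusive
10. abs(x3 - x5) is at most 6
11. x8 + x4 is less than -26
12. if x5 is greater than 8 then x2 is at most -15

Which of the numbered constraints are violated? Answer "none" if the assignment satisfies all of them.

1. x2 - x3 = -15 - 15 = -30  yes
2. x7 = 15 ≠ 17, but x6 = 0 = 0 (second disjunct)  yes
3. x6 = 0 is even  yes
4. x8 - x2 = -15 - (-15) = 0  yes
5. 9 / 3 = 3, so 3 divides 9  yes
6. 9 / 9 = 1, so 9 divides 9  yes
7. x1 - x7 = 9 - 15 = -6  yes
8. values -15 < 0 < 15  yes
9. x7 = 15 lies in [15, 19]  yes
10. abs(15 - 9) = 6; 6 ≤ 6  yes
11. x8 + x4 = -15 + (-12) = -27; -27 < -26  yes
12. x5 = 9 > 8, so we need x2 ≤ -15; x2 = -15 ≤ -15  yes

None — every constraint holds.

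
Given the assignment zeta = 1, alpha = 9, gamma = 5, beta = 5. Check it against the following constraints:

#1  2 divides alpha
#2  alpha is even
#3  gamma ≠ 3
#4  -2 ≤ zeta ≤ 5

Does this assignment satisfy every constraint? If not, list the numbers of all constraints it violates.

No — constraints 1, 2 are not satisfied.

#1 9 = 2×4 + 1, so 2 does not divide 9 — does not hold.
#2 alpha = 9 is odd — does not hold.
#3 gamma = 5, and 5 ≠ 3 — holds.
#4 zeta = 1 lies in [-2, 5] — holds.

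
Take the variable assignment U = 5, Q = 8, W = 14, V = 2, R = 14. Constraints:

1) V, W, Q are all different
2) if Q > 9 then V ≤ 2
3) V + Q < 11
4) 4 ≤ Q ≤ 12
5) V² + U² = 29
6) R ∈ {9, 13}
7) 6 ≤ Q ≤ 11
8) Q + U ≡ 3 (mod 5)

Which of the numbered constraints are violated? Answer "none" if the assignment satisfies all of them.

Constraint 6 is violated.

1) values 2, 14, 8 are pairwise distinct — satisfied.
2) Q = 8, not > 9; antecedent false, conditional vacuously true — satisfied.
3) V + Q = 2 + 8 = 10; 10 < 11 — satisfied.
4) Q = 8 lies in [4, 12] — satisfied.
5) V² + U² = 2² + 5² = 4 + 25 = 29 — satisfied.
6) R = 14 is not in {9, 13} — violated.
7) Q = 8 lies in [6, 11] — satisfied.
8) Q + U = 13; 13 mod 5 = 3 — satisfied.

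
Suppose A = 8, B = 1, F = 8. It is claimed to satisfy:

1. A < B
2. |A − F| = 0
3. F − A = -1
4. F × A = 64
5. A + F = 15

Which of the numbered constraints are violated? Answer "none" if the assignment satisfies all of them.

1. A = 8, B = 1; 8 ≥ 1 (want <)  fails
2. |8 − 8| = 0  holds
3. F − A = 8 − 8 = 0, not -1  fails
4. F × A = 8 × 8 = 64  holds
5. A + F = 8 + 8 = 16, not 15  fails

The assignment fails constraints 1, 3, 5.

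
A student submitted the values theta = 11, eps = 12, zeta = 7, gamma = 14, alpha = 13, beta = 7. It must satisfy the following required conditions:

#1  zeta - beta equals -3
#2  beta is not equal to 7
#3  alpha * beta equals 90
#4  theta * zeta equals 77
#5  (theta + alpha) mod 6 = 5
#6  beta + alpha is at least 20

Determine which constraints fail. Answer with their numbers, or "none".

#1 zeta - beta = 7 - 7 = 0, not -3  no
#2 beta = 7, but 7 is required to differ  no
#3 alpha * beta = 13 * 7 = 91, not 90  no
#4 theta * zeta = 11 * 7 = 77  yes
#5 theta + alpha = 24; 24 mod 6 = 0, not 5  no
#6 beta + alpha = 7 + 13 = 20; 20 ≥ 20  yes

Violated: 1, 2, 3, and 5.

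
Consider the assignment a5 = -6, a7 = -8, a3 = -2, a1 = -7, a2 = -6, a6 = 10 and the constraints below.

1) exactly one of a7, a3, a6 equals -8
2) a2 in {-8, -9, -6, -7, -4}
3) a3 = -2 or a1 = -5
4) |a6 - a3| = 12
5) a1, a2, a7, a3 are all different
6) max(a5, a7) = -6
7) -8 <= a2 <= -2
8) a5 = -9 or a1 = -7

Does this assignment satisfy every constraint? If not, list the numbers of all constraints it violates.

The assignment satisfies every constraint.

1) a7=-8, a3=-2, a6=10; 1 of them equals -8  yes
2) a2 = -6 is in {-8, -9, -6, -7, -4}  yes
3) a3 = -2 = -2 (first disjunct)  yes
4) |10 - (-2)| = 12  yes
5) values -7, -6, -8, -2 are pairwise distinct  yes
6) max(-6, -8) = -6  yes
7) a2 = -6 lies in [-8, -2]  yes
8) a5 = -6 ≠ -9, but a1 = -7 = -7 (second disjunct)  yes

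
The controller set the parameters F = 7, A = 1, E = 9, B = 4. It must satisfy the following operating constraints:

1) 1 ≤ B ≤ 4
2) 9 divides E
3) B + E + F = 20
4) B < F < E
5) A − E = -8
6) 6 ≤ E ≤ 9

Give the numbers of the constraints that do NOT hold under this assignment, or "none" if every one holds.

1) B = 4 lies in [1, 4] — satisfied.
2) 9 / 9 = 1, so 9 divides 9 — satisfied.
3) B + E + F = 4 + 9 + 7 = 20 — satisfied.
4) values 4 < 7 < 9 — satisfied.
5) A − E = 1 − 9 = -8 — satisfied.
6) E = 9 lies in [6, 9] — satisfied.

All constraints are satisfied.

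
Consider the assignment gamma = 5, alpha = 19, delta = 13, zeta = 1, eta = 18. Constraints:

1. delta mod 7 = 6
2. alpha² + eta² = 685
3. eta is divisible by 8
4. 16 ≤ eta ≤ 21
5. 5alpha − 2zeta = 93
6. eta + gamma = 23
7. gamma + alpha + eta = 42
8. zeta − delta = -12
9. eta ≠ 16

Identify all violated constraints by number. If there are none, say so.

Constraint 3 does not hold.

1. 13 mod 7 = 6 — OK.
2. alpha² + eta² = 19² + 18² = 361 + 324 = 685 — OK.
3. 18 = 8×2 + 2, so 8 does not divide 18 — violated.
4. eta = 18 lies in [16, 21] — OK.
5. 5alpha − 2zeta = 5(19) − 2(1) = 93 — OK.
6. eta + gamma = 18 + 5 = 23 — OK.
7. gamma + alpha + eta = 5 + 19 + 18 = 42 — OK.
8. zeta − delta = 1 − 13 = -12 — OK.
9. eta = 18, and 18 ≠ 16 — OK.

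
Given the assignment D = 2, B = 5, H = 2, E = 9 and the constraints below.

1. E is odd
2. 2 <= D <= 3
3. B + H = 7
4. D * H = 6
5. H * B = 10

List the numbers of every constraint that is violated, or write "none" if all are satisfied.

Constraint 4 is violated.

1. E = 9 is odd — holds.
2. D = 2 lies in [2, 3] — holds.
3. B + H = 5 + 2 = 7 — holds.
4. D * H = 2 * 2 = 4, not 6 — does not hold.
5. H * B = 2 * 5 = 10 — holds.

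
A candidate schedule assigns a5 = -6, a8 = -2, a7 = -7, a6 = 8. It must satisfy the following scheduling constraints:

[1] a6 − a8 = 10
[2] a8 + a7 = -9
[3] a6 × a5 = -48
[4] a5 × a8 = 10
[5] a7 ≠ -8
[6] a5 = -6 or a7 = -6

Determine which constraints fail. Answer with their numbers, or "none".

[1] a6 − a8 = 8 − (-2) = 10 — holds.
[2] a8 + a7 = -2 + (-7) = -9 — holds.
[3] a6 × a5 = 8 × (-6) = -48 — holds.
[4] a5 × a8 = -6 × (-2) = 12, not 10 — does not hold.
[5] a7 = -7, and -7 ≠ -8 — holds.
[6] a5 = -6 = -6 (first disjunct) — holds.

Violated: 4.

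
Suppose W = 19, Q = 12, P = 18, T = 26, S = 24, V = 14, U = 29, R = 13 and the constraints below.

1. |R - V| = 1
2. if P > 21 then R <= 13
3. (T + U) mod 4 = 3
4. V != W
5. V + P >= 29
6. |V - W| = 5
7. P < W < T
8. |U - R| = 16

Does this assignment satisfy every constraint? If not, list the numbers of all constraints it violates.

1. |13 - 14| = 1  yes
2. P = 18, not > 21; antecedent false, conditional vacuously true  yes
3. T + U = 55; 55 mod 4 = 3  yes
4. V = 14, W = 19; distinct  yes
5. V + P = 14 + 18 = 32; 32 ≥ 29  yes
6. |14 - 19| = 5  yes
7. values 18 < 19 < 26  yes
8. |29 - 13| = 16  yes

The assignment satisfies every constraint.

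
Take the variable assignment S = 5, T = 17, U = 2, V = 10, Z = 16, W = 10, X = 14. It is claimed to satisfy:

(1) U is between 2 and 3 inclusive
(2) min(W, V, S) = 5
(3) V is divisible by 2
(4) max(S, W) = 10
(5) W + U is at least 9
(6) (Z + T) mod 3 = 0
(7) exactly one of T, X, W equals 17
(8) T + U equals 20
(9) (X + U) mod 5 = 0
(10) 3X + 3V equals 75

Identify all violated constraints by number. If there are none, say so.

Violated: 8, 9, and 10.

(1) U = 2 lies in [2, 3] — OK.
(2) min(10, 10, 5) = 5 — OK.
(3) 10 / 2 = 5, so 2 divides 10 — OK.
(4) max(5, 10) = 10 — OK.
(5) W + U = 10 + 2 = 12; 12 ≥ 9 — OK.
(6) Z + T = 33; 33 mod 3 = 0 — OK.
(7) T=17, X=14, W=10; 1 of them equals 17 — OK.
(8) T + U = 17 + 2 = 19, not 20 — violated.
(9) X + U = 16; 16 mod 5 = 1, not 0 — violated.
(10) 3X + 3V = 3(14) + 3(10) = 72, not 75 — violated.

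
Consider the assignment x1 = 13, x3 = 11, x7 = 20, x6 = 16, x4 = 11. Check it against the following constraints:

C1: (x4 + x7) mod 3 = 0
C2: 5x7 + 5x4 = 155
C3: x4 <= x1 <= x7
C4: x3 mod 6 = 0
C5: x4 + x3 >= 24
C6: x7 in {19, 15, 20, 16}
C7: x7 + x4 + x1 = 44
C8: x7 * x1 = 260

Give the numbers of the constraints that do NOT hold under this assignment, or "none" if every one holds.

Constraints 1, 4, and 5 do not hold.

C1: x4 + x7 = 31; 31 mod 3 = 1, not 0  FAIL
C2: 5x7 + 5x4 = 5(20) + 5(11) = 155  OK
C3: values 11 <= 13 <= 20  OK
C4: 11 mod 6 = 5, not 0  FAIL
C5: x4 + x3 = 11 + 11 = 22; 22 < 24, bound 24 not met  FAIL
C6: x7 = 20 is in {19, 15, 20, 16}  OK
C7: x7 + x4 + x1 = 20 + 11 + 13 = 44  OK
C8: x7 * x1 = 20 * 13 = 260  OK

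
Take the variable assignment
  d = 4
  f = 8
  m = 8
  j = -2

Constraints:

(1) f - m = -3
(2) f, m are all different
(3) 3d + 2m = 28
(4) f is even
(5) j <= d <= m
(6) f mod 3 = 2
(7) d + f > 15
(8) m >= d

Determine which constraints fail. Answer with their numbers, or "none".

No — constraints 1, 2, and 7 are not satisfied.

(1) f - m = 8 - 8 = 0, not -3  ✘
(2) f = m = 8, not all different  ✘
(3) 3d + 2m = 3(4) + 2(8) = 28  ✔
(4) f = 8 is even  ✔
(5) values -2 <= 4 <= 8  ✔
(6) 8 mod 3 = 2  ✔
(7) d + f = 4 + 8 = 12; 12 ≤ 15, bound 15 not met  ✘
(8) m = 8, d = 4; 8 ≥ 4  ✔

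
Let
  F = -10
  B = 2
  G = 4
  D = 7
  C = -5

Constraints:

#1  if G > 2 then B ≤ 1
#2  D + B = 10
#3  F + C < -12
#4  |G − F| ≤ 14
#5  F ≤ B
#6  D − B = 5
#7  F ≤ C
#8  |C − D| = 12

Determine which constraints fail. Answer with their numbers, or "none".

Constraints 1 and 2 do not hold.

#1 G = 4 > 2, so we need B ≤ 1; but B = 2 > 1  ✘
#2 D + B = 7 + 2 = 9, not 10  ✘
#3 F + C = -10 + (-5) = -15; -15 < -12  ✔
#4 |4 − (-10)| = 14; 14 ≤ 14  ✔
#5 F = -10, B = 2; -10 ≤ 2  ✔
#6 D − B = 7 − 2 = 5  ✔
#7 F = -10, C = -5; -10 ≤ -5  ✔
#8 |-5 − 7| = 12  ✔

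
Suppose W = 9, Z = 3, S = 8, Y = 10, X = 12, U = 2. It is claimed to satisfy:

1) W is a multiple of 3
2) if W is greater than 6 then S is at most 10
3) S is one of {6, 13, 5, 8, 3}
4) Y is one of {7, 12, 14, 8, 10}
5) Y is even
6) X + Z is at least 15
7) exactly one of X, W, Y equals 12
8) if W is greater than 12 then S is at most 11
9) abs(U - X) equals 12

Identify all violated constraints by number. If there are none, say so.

Violated: 9.

1) 9 / 3 = 3, so 3 divides 9 — satisfied.
2) W = 9 > 6, so we need S ≤ 10; S = 8 ≤ 10 — satisfied.
3) S = 8 is in {6, 13, 5, 8, 3} — satisfied.
4) Y = 10 is in {7, 12, 14, 8, 10} — satisfied.
5) Y = 10 is even — satisfied.
6) X + Z = 12 + 3 = 15; 15 ≥ 15 — satisfied.
7) X=12, W=9, Y=10; 1 of them equals 12 — satisfied.
8) W = 9, not > 12; antecedent false, conditional vacuously true — satisfied.
9) abs(2 - 12) = 10, not 12 — violated.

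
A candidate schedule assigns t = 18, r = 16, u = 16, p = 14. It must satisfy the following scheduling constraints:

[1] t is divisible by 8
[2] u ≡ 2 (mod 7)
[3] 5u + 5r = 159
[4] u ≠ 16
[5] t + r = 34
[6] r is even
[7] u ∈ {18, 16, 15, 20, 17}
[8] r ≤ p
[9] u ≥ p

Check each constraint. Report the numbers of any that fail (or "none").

[1] 18 = 8×2 + 2, so 8 does not divide 18 — violated.
[2] 16 mod 7 = 2 — satisfied.
[3] 5u + 5r = 5(16) + 5(16) = 160, not 159 — violated.
[4] u = 16, but 16 is required to differ — violated.
[5] t + r = 18 + 16 = 34 — satisfied.
[6] r = 16 is even — satisfied.
[7] u = 16 is in {18, 16, 15, 20, 17} — satisfied.
[8] r = 16, p = 14; 16 > 14 (want ≤) — violated.
[9] u = 16, p = 14; 16 ≥ 14 — satisfied.

Constraints 1, 3, 4, and 8 do not hold.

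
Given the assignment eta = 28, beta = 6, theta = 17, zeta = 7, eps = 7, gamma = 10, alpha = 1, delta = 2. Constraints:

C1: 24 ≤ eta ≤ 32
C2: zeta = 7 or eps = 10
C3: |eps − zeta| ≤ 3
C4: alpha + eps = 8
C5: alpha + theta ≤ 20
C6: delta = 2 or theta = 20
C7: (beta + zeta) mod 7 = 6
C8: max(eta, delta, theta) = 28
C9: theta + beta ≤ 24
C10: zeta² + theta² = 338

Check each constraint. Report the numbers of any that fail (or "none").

The assignment satisfies every constraint.

C1: eta = 28 lies in [24, 32]  yes
C2: zeta = 7 = 7 (first disjunct)  yes
C3: |7 − 7| = 0; 0 ≤ 3  yes
C4: alpha + eps = 1 + 7 = 8  yes
C5: alpha + theta = 1 + 17 = 18; 18 ≤ 20  yes
C6: delta = 2 = 2 (first disjunct)  yes
C7: beta + zeta = 13; 13 mod 7 = 6  yes
C8: max(28, 2, 17) = 28  yes
C9: theta + beta = 17 + 6 = 23; 23 ≤ 24  yes
C10: zeta² + theta² = 7² + 17² = 49 + 289 = 338  yes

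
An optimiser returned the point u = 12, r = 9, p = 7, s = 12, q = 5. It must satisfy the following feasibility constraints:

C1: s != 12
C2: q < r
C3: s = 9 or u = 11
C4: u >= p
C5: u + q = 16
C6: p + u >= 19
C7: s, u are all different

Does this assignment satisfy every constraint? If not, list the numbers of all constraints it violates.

Violated: 1, 3, 5, 7.

C1: s = 12, but 12 is required to differ  FAIL
C2: q = 5, r = 9; 5 < 9  OK
C3: s = 12 ≠ 9 and u = 12 ≠ 11; both disjuncts false  FAIL
C4: u = 12, p = 7; 12 ≥ 7  OK
C5: u + q = 12 + 5 = 17, not 16  FAIL
C6: p + u = 7 + 12 = 19; 19 ≥ 19  OK
C7: s = u = 12, not all different  FAIL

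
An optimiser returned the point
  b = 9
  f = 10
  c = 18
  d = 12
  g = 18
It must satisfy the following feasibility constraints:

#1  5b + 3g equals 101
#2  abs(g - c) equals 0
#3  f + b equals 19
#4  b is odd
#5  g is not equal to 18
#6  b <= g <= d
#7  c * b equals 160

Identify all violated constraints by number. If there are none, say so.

#1 5b + 3g = 5(9) + 3(18) = 99, not 101 — fails.
#2 abs(18 - 18) = 0 — holds.
#3 f + b = 10 + 9 = 19 — holds.
#4 b = 9 is odd — holds.
#5 g = 18, but 18 is required to differ — fails.
#6 values 9, 18, 12; g = 18 is not <= d = 12 — fails.
#7 c * b = 18 * 9 = 162, not 160 — fails.

No — constraints 1, 5, 6, and 7 are not satisfied.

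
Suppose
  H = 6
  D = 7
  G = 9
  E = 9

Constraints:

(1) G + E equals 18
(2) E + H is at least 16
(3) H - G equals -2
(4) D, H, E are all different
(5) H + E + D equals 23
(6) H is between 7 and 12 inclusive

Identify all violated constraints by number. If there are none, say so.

(1) G + E = 9 + 9 = 18 — OK.
(2) E + H = 9 + 6 = 15; 15 < 16, bound 16 not met — violated.
(3) H - G = 6 - 9 = -3, not -2 — violated.
(4) values 7, 6, 9 are pairwise distinct — OK.
(5) H + E + D = 6 + 9 + 7 = 22, not 23 — violated.
(6) H = 6 is outside [7, 12] — violated.

The assignment fails constraints 2, 3, 5, and 6.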